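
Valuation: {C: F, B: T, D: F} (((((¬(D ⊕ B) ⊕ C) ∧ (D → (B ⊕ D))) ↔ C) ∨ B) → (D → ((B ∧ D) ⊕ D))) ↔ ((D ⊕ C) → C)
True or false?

T

D ⊕ B = F ⊕ T = T
¬(D ⊕ B) = ¬T = F
¬(D ⊕ B) ⊕ C = F ⊕ F = F
B ⊕ D = T ⊕ F = T
D → (B ⊕ D) = F → T = T
(¬(D ⊕ B) ⊕ C) ∧ (D → (B ⊕ D)) = F ∧ T = F
((¬(D ⊕ B) ⊕ C) ∧ (D → (B ⊕ D))) ↔ C = F ↔ F = T
(((¬(D ⊕ B) ⊕ C) ∧ (D → (B ⊕ D))) ↔ C) ∨ B = T ∨ T = T
B ∧ D = T ∧ F = F
(B ∧ D) ⊕ D = F ⊕ F = F
D → ((B ∧ D) ⊕ D) = F → F = T
((((¬(D ⊕ B) ⊕ C) ∧ (D → (B ⊕ D))) ↔ C) ∨ B) → (D → ((B ∧ D) ⊕ D)) = T → T = T
D ⊕ C = F ⊕ F = F
(D ⊕ C) → C = F → F = T
(((((¬(D ⊕ B) ⊕ C) ∧ (D → (B ⊕ D))) ↔ C) ∨ B) → (D → ((B ∧ D) ⊕ D))) ↔ ((D ⊕ C) → C) = T ↔ T = T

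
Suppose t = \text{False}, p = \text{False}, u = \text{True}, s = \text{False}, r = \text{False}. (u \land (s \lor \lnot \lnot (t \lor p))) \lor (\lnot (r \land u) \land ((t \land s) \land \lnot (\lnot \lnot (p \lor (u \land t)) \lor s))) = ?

t \lor p = \text{False} \lor \text{False} = \text{False}
\lnot (t \lor p) = \lnot \text{False} = \text{True}
\lnot \lnot (t \lor p) = \lnot \text{True} = \text{False}
s \lor \lnot \lnot (t \lor p) = \text{False} \lor \text{False} = \text{False}
u \land (s \lor \lnot \lnot (t \lor p)) = \text{True} \land \text{False} = \text{False}
r \land u = \text{False} \land \text{True} = \text{False}
\lnot (r \land u) = \lnot \text{False} = \text{True}
t \land s = \text{False} \land \text{False} = \text{False}
u \land t = \text{True} \land \text{False} = \text{False}
p \lor (u \land t) = \text{False} \lor \text{False} = \text{False}
\lnot (p \lor (u \land t)) = \lnot \text{False} = \text{True}
\lnot \lnot (p \lor (u \land t)) = \lnot \text{True} = \text{False}
\lnot \lnot (p \lor (u \land t)) \lor s = \text{False} \lor \text{False} = \text{False}
\lnot (\lnot \lnot (p \lor (u \land t)) \lor s) = \lnot \text{False} = \text{True}
(t \land s) \land \lnot (\lnot \lnot (p \lor (u \land t)) \lor s) = \text{False} \land \text{True} = \text{False}
\lnot (r \land u) \land ((t \land s) \land \lnot (\lnot \lnot (p \lor (u \land t)) \lor s)) = \text{True} \land \text{False} = \text{False}
(u \land (s \lor \lnot \lnot (t \lor p))) \lor (\lnot (r \land u) \land ((t \land s) \land \lnot (\lnot \lnot (p \lor (u \land t)) \lor s))) = \text{False} \lor \text{False} = \text{False}

\text{False}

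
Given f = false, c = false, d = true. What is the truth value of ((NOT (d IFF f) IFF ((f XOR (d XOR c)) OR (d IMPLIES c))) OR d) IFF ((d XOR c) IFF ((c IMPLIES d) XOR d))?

d IFF f = true IFF false = false
NOT (d IFF f) = NOT false = true
d XOR c = true XOR false = true
f XOR (d XOR c) = false XOR true = true
d IMPLIES c = true IMPLIES false = false
(f XOR (d XOR c)) OR (d IMPLIES c) = true OR false = true
NOT (d IFF f) IFF ((f XOR (d XOR c)) OR (d IMPLIES c)) = true IFF true = true
(NOT (d IFF f) IFF ((f XOR (d XOR c)) OR (d IMPLIES c))) OR d = true OR true = true
d XOR c = true XOR false = true
c IMPLIES d = false IMPLIES true = true
(c IMPLIES d) XOR d = true XOR true = false
(d XOR c) IFF ((c IMPLIES d) XOR d) = true IFF false = false
((NOT (d IFF f) IFF ((f XOR (d XOR c)) OR (d IMPLIES c))) OR d) IFF ((d XOR c) IFF ((c IMPLIES d) XOR d)) = true IFF false = false

false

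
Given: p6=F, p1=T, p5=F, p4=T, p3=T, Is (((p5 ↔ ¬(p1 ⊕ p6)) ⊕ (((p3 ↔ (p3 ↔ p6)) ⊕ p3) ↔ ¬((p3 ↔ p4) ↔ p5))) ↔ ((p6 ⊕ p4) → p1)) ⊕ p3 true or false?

T

Substituting p6=F, p1=T, p5=F, p4=T, p3=T:
p1 ⊕ p6 = T ⊕ F = T
¬(p1 ⊕ p6) = ¬T = F
p5 ↔ ¬(p1 ⊕ p6) = F ↔ F = T
p3 ↔ p6 = T ↔ F = F
p3 ↔ (p3 ↔ p6) = T ↔ F = F
(p3 ↔ (p3 ↔ p6)) ⊕ p3 = F ⊕ T = T
p3 ↔ p4 = T ↔ T = T
(p3 ↔ p4) ↔ p5 = T ↔ F = F
¬((p3 ↔ p4) ↔ p5) = ¬F = T
((p3 ↔ (p3 ↔ p6)) ⊕ p3) ↔ ¬((p3 ↔ p4) ↔ p5) = T ↔ T = T
(p5 ↔ ¬(p1 ⊕ p6)) ⊕ (((p3 ↔ (p3 ↔ p6)) ⊕ p3) ↔ ¬((p3 ↔ p4) ↔ p5)) = T ⊕ T = F
p6 ⊕ p4 = F ⊕ T = T
(p6 ⊕ p4) → p1 = T → T = T
((p5 ↔ ¬(p1 ⊕ p6)) ⊕ (((p3 ↔ (p3 ↔ p6)) ⊕ p3) ↔ ¬((p3 ↔ p4) ↔ p5))) ↔ ((p6 ⊕ p4) → p1) = F ↔ T = F
(((p5 ↔ ¬(p1 ⊕ p6)) ⊕ (((p3 ↔ (p3 ↔ p6)) ⊕ p3) ↔ ¬((p3 ↔ p4) ↔ p5))) ↔ ((p6 ⊕ p4) → p1)) ⊕ p3 = F ⊕ T = T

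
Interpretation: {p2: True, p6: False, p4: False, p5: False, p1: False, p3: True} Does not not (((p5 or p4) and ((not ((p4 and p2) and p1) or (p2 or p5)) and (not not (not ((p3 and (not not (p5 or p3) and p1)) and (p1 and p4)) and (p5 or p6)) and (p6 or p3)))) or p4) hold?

False

p5 or p4 = False or False = False
p4 and p2 = False and True = False
(p4 and p2) and p1 = False and False = False
not ((p4 and p2) and p1) = not False = True
p2 or p5 = True or False = True
not ((p4 and p2) and p1) or (p2 or p5) = True or True = True
p5 or p3 = False or True = True
not (p5 or p3) = not True = False
not not (p5 or p3) = not False = True
not not (p5 or p3) and p1 = True and False = False
p3 and (not not (p5 or p3) and p1) = True and False = False
p1 and p4 = False and False = False
(p3 and (not not (p5 or p3) and p1)) and (p1 and p4) = False and False = False
not ((p3 and (not not (p5 or p3) and p1)) and (p1 and p4)) = not False = True
p5 or p6 = False or False = False
not ((p3 and (not not (p5 or p3) and p1)) and (p1 and p4)) and (p5 or p6) = True and False = False
not (not ((p3 and (not not (p5 or p3) and p1)) and (p1 and p4)) and (p5 or p6)) = not False = True
not not (not ((p3 and (not not (p5 or p3) and p1)) and (p1 and p4)) and (p5 or p6)) = not True = False
p6 or p3 = False or True = True
not not (not ((p3 and (not not (p5 or p3) and p1)) and (p1 and p4)) and (p5 or p6)) and (p6 or p3) = False and True = False
(not ((p4 and p2) and p1) or (p2 or p5)) and (not not (not ((p3 and (not not (p5 or p3) and p1)) and (p1 and p4)) and (p5 or p6)) and (p6 or p3)) = True and False = False
(p5 or p4) and ((not ((p4 and p2) and p1) or (p2 or p5)) and (not not (not ((p3 and (not not (p5 or p3) and p1)) and (p1 and p4)) and (p5 or p6)) and (p6 or p3))) = False and False = False
((p5 or p4) and ((not ((p4 and p2) and p1) or (p2 or p5)) and (not not (not ((p3 and (not not (p5 or p3) and p1)) and (p1 and p4)) and (p5 or p6)) and (p6 or p3)))) or p4 = False or False = False
not (((p5 or p4) and ((not ((p4 and p2) and p1) or (p2 or p5)) and (not not (not ((p3 and (not not (p5 or p3) and p1)) and (p1 and p4)) and (p5 or p6)) and (p6 or p3)))) or p4) = not False = True
not not (((p5 or p4) and ((not ((p4 and p2) and p1) or (p2 or p5)) and (not not (not ((p3 and (not not (p5 or p3) and p1)) and (p1 and p4)) and (p5 or p6)) and (p6 or p3)))) or p4) = not True = False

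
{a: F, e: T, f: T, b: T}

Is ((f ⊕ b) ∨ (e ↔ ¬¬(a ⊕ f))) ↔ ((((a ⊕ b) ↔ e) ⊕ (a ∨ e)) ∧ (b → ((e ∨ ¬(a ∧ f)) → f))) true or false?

F

f ⊕ b = T ⊕ T = F
a ⊕ f = F ⊕ T = T
¬(a ⊕ f) = ¬T = F
¬¬(a ⊕ f) = ¬F = T
e ↔ ¬¬(a ⊕ f) = T ↔ T = T
(f ⊕ b) ∨ (e ↔ ¬¬(a ⊕ f)) = F ∨ T = T
a ⊕ b = F ⊕ T = T
(a ⊕ b) ↔ e = T ↔ T = T
a ∨ e = F ∨ T = T
((a ⊕ b) ↔ e) ⊕ (a ∨ e) = T ⊕ T = F
a ∧ f = F ∧ T = F
¬(a ∧ f) = ¬F = T
e ∨ ¬(a ∧ f) = T ∨ T = T
(e ∨ ¬(a ∧ f)) → f = T → T = T
b → ((e ∨ ¬(a ∧ f)) → f) = T → T = T
(((a ⊕ b) ↔ e) ⊕ (a ∨ e)) ∧ (b → ((e ∨ ¬(a ∧ f)) → f)) = F ∧ T = F
((f ⊕ b) ∨ (e ↔ ¬¬(a ⊕ f))) ↔ ((((a ⊕ b) ↔ e) ⊕ (a ∨ e)) ∧ (b → ((e ∨ ¬(a ∧ f)) → f))) = T ↔ F = F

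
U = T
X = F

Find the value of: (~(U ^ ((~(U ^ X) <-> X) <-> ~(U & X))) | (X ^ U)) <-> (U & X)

U ^ X = T ^ F = T
~(U ^ X) = ~T = F
~(U ^ X) <-> X = F <-> F = T
U & X = T & F = F
~(U & X) = ~F = T
(~(U ^ X) <-> X) <-> ~(U & X) = T <-> T = T
U ^ ((~(U ^ X) <-> X) <-> ~(U & X)) = T ^ T = F
~(U ^ ((~(U ^ X) <-> X) <-> ~(U & X))) = ~F = T
X ^ U = F ^ T = T
~(U ^ ((~(U ^ X) <-> X) <-> ~(U & X))) | (X ^ U) = T | T = T
U & X = T & F = F
(~(U ^ ((~(U ^ X) <-> X) <-> ~(U & X))) | (X ^ U)) <-> (U & X) = T <-> F = F

F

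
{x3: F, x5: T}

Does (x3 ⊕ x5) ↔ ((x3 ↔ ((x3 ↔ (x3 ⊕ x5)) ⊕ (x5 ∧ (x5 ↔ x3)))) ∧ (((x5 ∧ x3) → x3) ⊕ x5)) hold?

F

Substituting x3=F, x5=T:
x3 ⊕ x5 = F ⊕ T = T
x3 ⊕ x5 = F ⊕ T = T
x3 ↔ (x3 ⊕ x5) = F ↔ T = F
x5 ↔ x3 = T ↔ F = F
x5 ∧ (x5 ↔ x3) = T ∧ F = F
(x3 ↔ (x3 ⊕ x5)) ⊕ (x5 ∧ (x5 ↔ x3)) = F ⊕ F = F
x3 ↔ ((x3 ↔ (x3 ⊕ x5)) ⊕ (x5 ∧ (x5 ↔ x3))) = F ↔ F = T
x5 ∧ x3 = T ∧ F = F
(x5 ∧ x3) → x3 = F → F = T
((x5 ∧ x3) → x3) ⊕ x5 = T ⊕ T = F
(x3 ↔ ((x3 ↔ (x3 ⊕ x5)) ⊕ (x5 ∧ (x5 ↔ x3)))) ∧ (((x5 ∧ x3) → x3) ⊕ x5) = T ∧ F = F
(x3 ⊕ x5) ↔ ((x3 ↔ ((x3 ↔ (x3 ⊕ x5)) ⊕ (x5 ∧ (x5 ↔ x3)))) ∧ (((x5 ∧ x3) → x3) ⊕ x5)) = T ↔ F = F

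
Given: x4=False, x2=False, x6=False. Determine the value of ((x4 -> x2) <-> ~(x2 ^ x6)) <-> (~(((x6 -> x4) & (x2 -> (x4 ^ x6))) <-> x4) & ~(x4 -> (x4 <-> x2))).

Substituting x4=False, x2=False, x6=False:
x4 -> x2 = False -> False = True
x2 ^ x6 = False ^ False = False
~(x2 ^ x6) = ~False = True
(x4 -> x2) <-> ~(x2 ^ x6) = True <-> True = True
x6 -> x4 = False -> False = True
x4 ^ x6 = False ^ False = False
x2 -> (x4 ^ x6) = False -> False = True
(x6 -> x4) & (x2 -> (x4 ^ x6)) = True & True = True
((x6 -> x4) & (x2 -> (x4 ^ x6))) <-> x4 = True <-> False = False
~(((x6 -> x4) & (x2 -> (x4 ^ x6))) <-> x4) = ~False = True
x4 <-> x2 = False <-> False = True
x4 -> (x4 <-> x2) = False -> True = True
~(x4 -> (x4 <-> x2)) = ~True = False
~(((x6 -> x4) & (x2 -> (x4 ^ x6))) <-> x4) & ~(x4 -> (x4 <-> x2)) = True & False = False
((x4 -> x2) <-> ~(x2 ^ x6)) <-> (~(((x6 -> x4) & (x2 -> (x4 ^ x6))) <-> x4) & ~(x4 -> (x4 <-> x2))) = True <-> False = False

False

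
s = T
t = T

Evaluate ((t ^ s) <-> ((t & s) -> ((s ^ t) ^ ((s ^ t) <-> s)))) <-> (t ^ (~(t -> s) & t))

T

t ^ s = T ^ T = F
t & s = T & T = T
s ^ t = T ^ T = F
s ^ t = T ^ T = F
(s ^ t) <-> s = F <-> T = F
(s ^ t) ^ ((s ^ t) <-> s) = F ^ F = F
(t & s) -> ((s ^ t) ^ ((s ^ t) <-> s)) = T -> F = F
(t ^ s) <-> ((t & s) -> ((s ^ t) ^ ((s ^ t) <-> s))) = F <-> F = T
t -> s = T -> T = T
~(t -> s) = ~T = F
~(t -> s) & t = F & T = F
t ^ (~(t -> s) & t) = T ^ F = T
((t ^ s) <-> ((t & s) -> ((s ^ t) ^ ((s ^ t) <-> s)))) <-> (t ^ (~(t -> s) & t)) = T <-> T = T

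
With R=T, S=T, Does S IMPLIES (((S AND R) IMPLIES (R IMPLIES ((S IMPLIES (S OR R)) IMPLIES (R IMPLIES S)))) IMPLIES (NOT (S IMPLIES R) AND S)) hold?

F

S AND R = T AND T = T
S OR R = T OR T = T
S IMPLIES (S OR R) = T IMPLIES T = T
R IMPLIES S = T IMPLIES T = T
(S IMPLIES (S OR R)) IMPLIES (R IMPLIES S) = T IMPLIES T = T
R IMPLIES ((S IMPLIES (S OR R)) IMPLIES (R IMPLIES S)) = T IMPLIES T = T
(S AND R) IMPLIES (R IMPLIES ((S IMPLIES (S OR R)) IMPLIES (R IMPLIES S))) = T IMPLIES T = T
S IMPLIES R = T IMPLIES T = T
NOT (S IMPLIES R) = NOT T = F
NOT (S IMPLIES R) AND S = F AND T = F
((S AND R) IMPLIES (R IMPLIES ((S IMPLIES (S OR R)) IMPLIES (R IMPLIES S)))) IMPLIES (NOT (S IMPLIES R) AND S) = T IMPLIES F = F
S IMPLIES (((S AND R) IMPLIES (R IMPLIES ((S IMPLIES (S OR R)) IMPLIES (R IMPLIES S)))) IMPLIES (NOT (S IMPLIES R) AND S)) = T IMPLIES F = F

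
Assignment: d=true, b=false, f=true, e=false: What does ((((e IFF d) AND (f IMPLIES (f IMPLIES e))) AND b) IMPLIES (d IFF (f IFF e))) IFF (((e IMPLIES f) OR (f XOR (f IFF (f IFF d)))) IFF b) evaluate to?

false

e IFF d = false IFF true = false
f IMPLIES e = true IMPLIES false = false
f IMPLIES (f IMPLIES e) = true IMPLIES false = false
(e IFF d) AND (f IMPLIES (f IMPLIES e)) = false AND false = false
((e IFF d) AND (f IMPLIES (f IMPLIES e))) AND b = false AND false = false
f IFF e = true IFF false = false
d IFF (f IFF e) = true IFF false = false
(((e IFF d) AND (f IMPLIES (f IMPLIES e))) AND b) IMPLIES (d IFF (f IFF e)) = false IMPLIES false = true
e IMPLIES f = false IMPLIES true = true
f IFF d = true IFF true = true
f IFF (f IFF d) = true IFF true = true
f XOR (f IFF (f IFF d)) = true XOR true = false
(e IMPLIES f) OR (f XOR (f IFF (f IFF d))) = true OR false = true
((e IMPLIES f) OR (f XOR (f IFF (f IFF d)))) IFF b = true IFF false = false
((((e IFF d) AND (f IMPLIES (f IMPLIES e))) AND b) IMPLIES (d IFF (f IFF e))) IFF (((e IMPLIES f) OR (f XOR (f IFF (f IFF d)))) IFF b) = true IFF false = false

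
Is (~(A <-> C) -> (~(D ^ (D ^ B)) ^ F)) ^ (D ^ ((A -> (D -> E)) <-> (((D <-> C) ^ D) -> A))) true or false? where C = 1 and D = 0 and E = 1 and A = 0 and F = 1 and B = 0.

Substituting C=1, D=0, E=1, A=0, F=1, B=0:
A <-> C = 0 <-> 1 = 0
~(A <-> C) = ~0 = 1
D ^ B = 0 ^ 0 = 0
D ^ (D ^ B) = 0 ^ 0 = 0
~(D ^ (D ^ B)) = ~0 = 1
~(D ^ (D ^ B)) ^ F = 1 ^ 1 = 0
~(A <-> C) -> (~(D ^ (D ^ B)) ^ F) = 1 -> 0 = 0
D -> E = 0 -> 1 = 1
A -> (D -> E) = 0 -> 1 = 1
D <-> C = 0 <-> 1 = 0
(D <-> C) ^ D = 0 ^ 0 = 0
((D <-> C) ^ D) -> A = 0 -> 0 = 1
(A -> (D -> E)) <-> (((D <-> C) ^ D) -> A) = 1 <-> 1 = 1
D ^ ((A -> (D -> E)) <-> (((D <-> C) ^ D) -> A)) = 0 ^ 1 = 1
(~(A <-> C) -> (~(D ^ (D ^ B)) ^ F)) ^ (D ^ ((A -> (D -> E)) <-> (((D <-> C) ^ D) -> A))) = 0 ^ 1 = 1

1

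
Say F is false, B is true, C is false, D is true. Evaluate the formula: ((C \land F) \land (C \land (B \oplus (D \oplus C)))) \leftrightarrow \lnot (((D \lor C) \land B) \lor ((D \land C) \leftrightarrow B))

\text{True}

C \land F = \text{False} \land \text{False} = \text{False}
D \oplus C = \text{True} \oplus \text{False} = \text{True}
B \oplus (D \oplus C) = \text{True} \oplus \text{True} = \text{False}
C \land (B \oplus (D \oplus C)) = \text{False} \land \text{False} = \text{False}
(C \land F) \land (C \land (B \oplus (D \oplus C))) = \text{False} \land \text{False} = \text{False}
D \lor C = \text{True} \lor \text{False} = \text{True}
(D \lor C) \land B = \text{True} \land \text{True} = \text{True}
D \land C = \text{True} \land \text{False} = \text{False}
(D \land C) \leftrightarrow B = \text{False} \leftrightarrow \text{True} = \text{False}
((D \lor C) \land B) \lor ((D \land C) \leftrightarrow B) = \text{True} \lor \text{False} = \text{True}
\lnot (((D \lor C) \land B) \lor ((D \land C) \leftrightarrow B)) = \lnot \text{True} = \text{False}
((C \land F) \land (C \land (B \oplus (D \oplus C)))) \leftrightarrow \lnot (((D \lor C) \land B) \lor ((D \land C) \leftrightarrow B)) = \text{False} \leftrightarrow \text{False} = \text{True}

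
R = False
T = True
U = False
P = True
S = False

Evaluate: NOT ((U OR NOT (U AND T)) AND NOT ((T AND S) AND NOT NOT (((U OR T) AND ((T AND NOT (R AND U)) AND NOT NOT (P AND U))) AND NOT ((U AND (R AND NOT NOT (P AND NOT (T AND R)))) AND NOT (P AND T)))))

False

Substituting R=False, T=True, U=False, P=True, S=False:
U AND T = False AND True = False
NOT (U AND T) = NOT False = True
U OR NOT (U AND T) = False OR True = True
T AND S = True AND False = False
U OR T = False OR True = True
R AND U = False AND False = False
NOT (R AND U) = NOT False = True
T AND NOT (R AND U) = True AND True = True
P AND U = True AND False = False
NOT (P AND U) = NOT False = True
NOT NOT (P AND U) = NOT True = False
(T AND NOT (R AND U)) AND NOT NOT (P AND U) = True AND False = False
(U OR T) AND ((T AND NOT (R AND U)) AND NOT NOT (P AND U)) = True AND False = False
T AND R = True AND False = False
NOT (T AND R) = NOT False = True
P AND NOT (T AND R) = True AND True = True
NOT (P AND NOT (T AND R)) = NOT True = False
NOT NOT (P AND NOT (T AND R)) = NOT False = True
R AND NOT NOT (P AND NOT (T AND R)) = False AND True = False
U AND (R AND NOT NOT (P AND NOT (T AND R))) = False AND False = False
P AND T = True AND True = True
NOT (P AND T) = NOT True = False
(U AND (R AND NOT NOT (P AND NOT (T AND R)))) AND NOT (P AND T) = False AND False = False
NOT ((U AND (R AND NOT NOT (P AND NOT (T AND R)))) AND NOT (P AND T)) = NOT False = True
((U OR T) AND ((T AND NOT (R AND U)) AND NOT NOT (P AND U))) AND NOT ((U AND (R AND NOT NOT (P AND NOT (T AND R)))) AND NOT (P AND T)) = False AND True = False
NOT (((U OR T) AND ((T AND NOT (R AND U)) AND NOT NOT (P AND U))) AND NOT ((U AND (R AND NOT NOT (P AND NOT (T AND R)))) AND NOT (P AND T))) = NOT False = True
NOT NOT (((U OR T) AND ((T AND NOT (R AND U)) AND NOT NOT (P AND U))) AND NOT ((U AND (R AND NOT NOT (P AND NOT (T AND R)))) AND NOT (P AND T))) = NOT True = False
(T AND S) AND NOT NOT (((U OR T) AND ((T AND NOT (R AND U)) AND NOT NOT (P AND U))) AND NOT ((U AND (R AND NOT NOT (P AND NOT (T AND R)))) AND NOT (P AND T))) = False AND False = False
NOT ((T AND S) AND NOT NOT (((U OR T) AND ((T AND NOT (R AND U)) AND NOT NOT (P AND U))) AND NOT ((U AND (R AND NOT NOT (P AND NOT (T AND R)))) AND NOT (P AND T)))) = NOT False = True
(U OR NOT (U AND T)) AND NOT ((T AND S) AND NOT NOT (((U OR T) AND ((T AND NOT (R AND U)) AND NOT NOT (P AND U))) AND NOT ((U AND (R AND NOT NOT (P AND NOT (T AND R)))) AND NOT (P AND T)))) = True AND True = True
NOT ((U OR NOT (U AND T)) AND NOT ((T AND S) AND NOT NOT (((U OR T) AND ((T AND NOT (R AND U)) AND NOT NOT (P AND U))) AND NOT ((U AND (R AND NOT NOT (P AND NOT (T AND R)))) AND NOT (P AND T))))) = NOT True = False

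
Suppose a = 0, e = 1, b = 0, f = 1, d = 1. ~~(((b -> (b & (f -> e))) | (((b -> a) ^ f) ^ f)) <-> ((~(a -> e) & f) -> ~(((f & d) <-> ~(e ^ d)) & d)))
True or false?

1

f -> e = 1 -> 1 = 1
b & (f -> e) = 0 & 1 = 0
b -> (b & (f -> e)) = 0 -> 0 = 1
b -> a = 0 -> 0 = 1
(b -> a) ^ f = 1 ^ 1 = 0
((b -> a) ^ f) ^ f = 0 ^ 1 = 1
(b -> (b & (f -> e))) | (((b -> a) ^ f) ^ f) = 1 | 1 = 1
a -> e = 0 -> 1 = 1
~(a -> e) = ~1 = 0
~(a -> e) & f = 0 & 1 = 0
f & d = 1 & 1 = 1
e ^ d = 1 ^ 1 = 0
~(e ^ d) = ~0 = 1
(f & d) <-> ~(e ^ d) = 1 <-> 1 = 1
((f & d) <-> ~(e ^ d)) & d = 1 & 1 = 1
~(((f & d) <-> ~(e ^ d)) & d) = ~1 = 0
(~(a -> e) & f) -> ~(((f & d) <-> ~(e ^ d)) & d) = 0 -> 0 = 1
((b -> (b & (f -> e))) | (((b -> a) ^ f) ^ f)) <-> ((~(a -> e) & f) -> ~(((f & d) <-> ~(e ^ d)) & d)) = 1 <-> 1 = 1
~(((b -> (b & (f -> e))) | (((b -> a) ^ f) ^ f)) <-> ((~(a -> e) & f) -> ~(((f & d) <-> ~(e ^ d)) & d))) = ~1 = 0
~~(((b -> (b & (f -> e))) | (((b -> a) ^ f) ^ f)) <-> ((~(a -> e) & f) -> ~(((f & d) <-> ~(e ^ d)) & d))) = ~0 = 1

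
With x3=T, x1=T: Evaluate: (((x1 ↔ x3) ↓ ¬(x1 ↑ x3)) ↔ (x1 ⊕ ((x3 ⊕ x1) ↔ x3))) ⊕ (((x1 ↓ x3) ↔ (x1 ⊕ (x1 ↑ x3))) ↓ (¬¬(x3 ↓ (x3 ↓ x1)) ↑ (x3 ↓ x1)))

Substituting x3=T, x1=T:
x1 ↔ x3 = T ↔ T = T
x1 ↑ x3 = T ↑ T = F
¬(x1 ↑ x3) = ¬F = T
(x1 ↔ x3) ↓ ¬(x1 ↑ x3) = T ↓ T = F
x3 ⊕ x1 = T ⊕ T = F
(x3 ⊕ x1) ↔ x3 = F ↔ T = F
x1 ⊕ ((x3 ⊕ x1) ↔ x3) = T ⊕ F = T
((x1 ↔ x3) ↓ ¬(x1 ↑ x3)) ↔ (x1 ⊕ ((x3 ⊕ x1) ↔ x3)) = F ↔ T = F
x1 ↓ x3 = T ↓ T = F
x1 ↑ x3 = T ↑ T = F
x1 ⊕ (x1 ↑ x3) = T ⊕ F = T
(x1 ↓ x3) ↔ (x1 ⊕ (x1 ↑ x3)) = F ↔ T = F
x3 ↓ x1 = T ↓ T = F
x3 ↓ (x3 ↓ x1) = T ↓ F = F
¬(x3 ↓ (x3 ↓ x1)) = ¬F = T
¬¬(x3 ↓ (x3 ↓ x1)) = ¬T = F
x3 ↓ x1 = T ↓ T = F
¬¬(x3 ↓ (x3 ↓ x1)) ↑ (x3 ↓ x1) = F ↑ F = T
((x1 ↓ x3) ↔ (x1 ⊕ (x1 ↑ x3))) ↓ (¬¬(x3 ↓ (x3 ↓ x1)) ↑ (x3 ↓ x1)) = F ↓ T = F
(((x1 ↔ x3) ↓ ¬(x1 ↑ x3)) ↔ (x1 ⊕ ((x3 ⊕ x1) ↔ x3))) ⊕ (((x1 ↓ x3) ↔ (x1 ⊕ (x1 ↑ x3))) ↓ (¬¬(x3 ↓ (x3 ↓ x1)) ↑ (x3 ↓ x1))) = F ⊕ F = F

F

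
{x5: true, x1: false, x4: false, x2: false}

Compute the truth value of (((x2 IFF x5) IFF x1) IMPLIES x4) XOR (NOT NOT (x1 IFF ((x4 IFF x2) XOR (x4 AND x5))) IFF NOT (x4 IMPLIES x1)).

true

x2 IFF x5 = false IFF true = false
(x2 IFF x5) IFF x1 = false IFF false = true
((x2 IFF x5) IFF x1) IMPLIES x4 = true IMPLIES false = false
x4 IFF x2 = false IFF false = true
x4 AND x5 = false AND true = false
(x4 IFF x2) XOR (x4 AND x5) = true XOR false = true
x1 IFF ((x4 IFF x2) XOR (x4 AND x5)) = false IFF true = false
NOT (x1 IFF ((x4 IFF x2) XOR (x4 AND x5))) = NOT false = true
NOT NOT (x1 IFF ((x4 IFF x2) XOR (x4 AND x5))) = NOT true = false
x4 IMPLIES x1 = false IMPLIES false = true
NOT (x4 IMPLIES x1) = NOT true = false
NOT NOT (x1 IFF ((x4 IFF x2) XOR (x4 AND x5))) IFF NOT (x4 IMPLIES x1) = false IFF false = true
(((x2 IFF x5) IFF x1) IMPLIES x4) XOR (NOT NOT (x1 IFF ((x4 IFF x2) XOR (x4 AND x5))) IFF NOT (x4 IMPLIES x1)) = false XOR true = true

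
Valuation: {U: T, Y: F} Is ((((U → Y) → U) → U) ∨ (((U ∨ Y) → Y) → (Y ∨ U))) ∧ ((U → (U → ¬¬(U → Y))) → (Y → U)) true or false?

T

Substituting U=T, Y=F:
U → Y = T → F = F
(U → Y) → U = F → T = T
((U → Y) → U) → U = T → T = T
U ∨ Y = T ∨ F = T
(U ∨ Y) → Y = T → F = F
Y ∨ U = F ∨ T = T
((U ∨ Y) → Y) → (Y ∨ U) = F → T = T
(((U → Y) → U) → U) ∨ (((U ∨ Y) → Y) → (Y ∨ U)) = T ∨ T = T
U → Y = T → F = F
¬(U → Y) = ¬F = T
¬¬(U → Y) = ¬T = F
U → ¬¬(U → Y) = T → F = F
U → (U → ¬¬(U → Y)) = T → F = F
Y → U = F → T = T
(U → (U → ¬¬(U → Y))) → (Y → U) = F → T = T
((((U → Y) → U) → U) ∨ (((U ∨ Y) → Y) → (Y ∨ U))) ∧ ((U → (U → ¬¬(U → Y))) → (Y → U)) = T ∧ T = T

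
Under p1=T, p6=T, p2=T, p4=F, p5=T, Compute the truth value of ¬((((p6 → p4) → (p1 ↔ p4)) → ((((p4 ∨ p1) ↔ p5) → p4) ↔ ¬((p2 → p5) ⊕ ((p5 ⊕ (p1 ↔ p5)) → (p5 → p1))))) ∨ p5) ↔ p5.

F

Substituting p1=T, p6=T, p2=T, p4=F, p5=T:
p6 → p4 = T → F = F
p1 ↔ p4 = T ↔ F = F
(p6 → p4) → (p1 ↔ p4) = F → F = T
p4 ∨ p1 = F ∨ T = T
(p4 ∨ p1) ↔ p5 = T ↔ T = T
((p4 ∨ p1) ↔ p5) → p4 = T → F = F
p2 → p5 = T → T = T
p1 ↔ p5 = T ↔ T = T
p5 ⊕ (p1 ↔ p5) = T ⊕ T = F
p5 → p1 = T → T = T
(p5 ⊕ (p1 ↔ p5)) → (p5 → p1) = F → T = T
(p2 → p5) ⊕ ((p5 ⊕ (p1 ↔ p5)) → (p5 → p1)) = T ⊕ T = F
¬((p2 → p5) ⊕ ((p5 ⊕ (p1 ↔ p5)) → (p5 → p1))) = ¬F = T
(((p4 ∨ p1) ↔ p5) → p4) ↔ ¬((p2 → p5) ⊕ ((p5 ⊕ (p1 ↔ p5)) → (p5 → p1))) = F ↔ T = F
((p6 → p4) → (p1 ↔ p4)) → ((((p4 ∨ p1) ↔ p5) → p4) ↔ ¬((p2 → p5) ⊕ ((p5 ⊕ (p1 ↔ p5)) → (p5 → p1)))) = T → F = F
(((p6 → p4) → (p1 ↔ p4)) → ((((p4 ∨ p1) ↔ p5) → p4) ↔ ¬((p2 → p5) ⊕ ((p5 ⊕ (p1 ↔ p5)) → (p5 → p1))))) ∨ p5 = F ∨ T = T
¬((((p6 → p4) → (p1 ↔ p4)) → ((((p4 ∨ p1) ↔ p5) → p4) ↔ ¬((p2 → p5) ⊕ ((p5 ⊕ (p1 ↔ p5)) → (p5 → p1))))) ∨ p5) = ¬T = F
¬((((p6 → p4) → (p1 ↔ p4)) → ((((p4 ∨ p1) ↔ p5) → p4) ↔ ¬((p2 → p5) ⊕ ((p5 ⊕ (p1 ↔ p5)) → (p5 → p1))))) ∨ p5) ↔ p5 = F ↔ T = F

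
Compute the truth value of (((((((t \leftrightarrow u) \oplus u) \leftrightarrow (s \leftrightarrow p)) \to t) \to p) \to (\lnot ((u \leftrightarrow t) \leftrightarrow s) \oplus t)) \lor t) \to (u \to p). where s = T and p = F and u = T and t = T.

F

Substituting s=T, p=F, u=T, t=T:
t \leftrightarrow u = T \leftrightarrow T = T
(t \leftrightarrow u) \oplus u = T \oplus T = F
s \leftrightarrow p = T \leftrightarrow F = F
((t \leftrightarrow u) \oplus u) \leftrightarrow (s \leftrightarrow p) = F \leftrightarrow F = T
(((t \leftrightarrow u) \oplus u) \leftrightarrow (s \leftrightarrow p)) \to t = T \to T = T
((((t \leftrightarrow u) \oplus u) \leftrightarrow (s \leftrightarrow p)) \to t) \to p = T \to F = F
u \leftrightarrow t = T \leftrightarrow T = T
(u \leftrightarrow t) \leftrightarrow s = T \leftrightarrow T = T
\lnot ((u \leftrightarrow t) \leftrightarrow s) = \lnot T = F
\lnot ((u \leftrightarrow t) \leftrightarrow s) \oplus t = F \oplus T = T
(((((t \leftrightarrow u) \oplus u) \leftrightarrow (s \leftrightarrow p)) \to t) \to p) \to (\lnot ((u \leftrightarrow t) \leftrightarrow s) \oplus t) = F \to T = T
((((((t \leftrightarrow u) \oplus u) \leftrightarrow (s \leftrightarrow p)) \to t) \to p) \to (\lnot ((u \leftrightarrow t) \leftrightarrow s) \oplus t)) \lor t = T \lor T = T
u \to p = T \to F = F
(((((((t \leftrightarrow u) \oplus u) \leftrightarrow (s \leftrightarrow p)) \to t) \to p) \to (\lnot ((u \leftrightarrow t) \leftrightarrow s) \oplus t)) \lor t) \to (u \to p) = T \to F = F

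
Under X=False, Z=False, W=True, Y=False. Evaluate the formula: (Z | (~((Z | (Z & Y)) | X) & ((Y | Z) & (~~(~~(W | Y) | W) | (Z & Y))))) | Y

Substituting X=False, Z=False, W=True, Y=False:
Z & Y = False & False = False
Z | (Z & Y) = False | False = False
(Z | (Z & Y)) | X = False | False = False
~((Z | (Z & Y)) | X) = ~False = True
Y | Z = False | False = False
W | Y = True | False = True
~(W | Y) = ~True = False
~~(W | Y) = ~False = True
~~(W | Y) | W = True | True = True
~(~~(W | Y) | W) = ~True = False
~~(~~(W | Y) | W) = ~False = True
Z & Y = False & False = False
~~(~~(W | Y) | W) | (Z & Y) = True | False = True
(Y | Z) & (~~(~~(W | Y) | W) | (Z & Y)) = False & True = False
~((Z | (Z & Y)) | X) & ((Y | Z) & (~~(~~(W | Y) | W) | (Z & Y))) = True & False = False
Z | (~((Z | (Z & Y)) | X) & ((Y | Z) & (~~(~~(W | Y) | W) | (Z & Y)))) = False | False = False
(Z | (~((Z | (Z & Y)) | X) & ((Y | Z) & (~~(~~(W | Y) | W) | (Z & Y))))) | Y = False | False = False

False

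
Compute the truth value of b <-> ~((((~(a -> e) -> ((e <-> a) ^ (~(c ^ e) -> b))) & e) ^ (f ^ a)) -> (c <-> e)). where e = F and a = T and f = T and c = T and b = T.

a -> e = T -> F = F
~(a -> e) = ~F = T
e <-> a = F <-> T = F
c ^ e = T ^ F = T
~(c ^ e) = ~T = F
~(c ^ e) -> b = F -> T = T
(e <-> a) ^ (~(c ^ e) -> b) = F ^ T = T
~(a -> e) -> ((e <-> a) ^ (~(c ^ e) -> b)) = T -> T = T
(~(a -> e) -> ((e <-> a) ^ (~(c ^ e) -> b))) & e = T & F = F
f ^ a = T ^ T = F
((~(a -> e) -> ((e <-> a) ^ (~(c ^ e) -> b))) & e) ^ (f ^ a) = F ^ F = F
c <-> e = T <-> F = F
(((~(a -> e) -> ((e <-> a) ^ (~(c ^ e) -> b))) & e) ^ (f ^ a)) -> (c <-> e) = F -> F = T
~((((~(a -> e) -> ((e <-> a) ^ (~(c ^ e) -> b))) & e) ^ (f ^ a)) -> (c <-> e)) = ~T = F
b <-> ~((((~(a -> e) -> ((e <-> a) ^ (~(c ^ e) -> b))) & e) ^ (f ^ a)) -> (c <-> e)) = T <-> F = F

F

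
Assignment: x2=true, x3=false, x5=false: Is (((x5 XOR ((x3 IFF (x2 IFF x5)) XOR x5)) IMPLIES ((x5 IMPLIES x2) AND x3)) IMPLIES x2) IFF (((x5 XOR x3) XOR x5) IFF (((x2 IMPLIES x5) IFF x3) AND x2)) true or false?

x2 IFF x5 = true IFF false = false
x3 IFF (x2 IFF x5) = false IFF false = true
(x3 IFF (x2 IFF x5)) XOR x5 = true XOR false = true
x5 XOR ((x3 IFF (x2 IFF x5)) XOR x5) = false XOR true = true
x5 IMPLIES x2 = false IMPLIES true = true
(x5 IMPLIES x2) AND x3 = true AND false = false
(x5 XOR ((x3 IFF (x2 IFF x5)) XOR x5)) IMPLIES ((x5 IMPLIES x2) AND x3) = true IMPLIES false = false
((x5 XOR ((x3 IFF (x2 IFF x5)) XOR x5)) IMPLIES ((x5 IMPLIES x2) AND x3)) IMPLIES x2 = false IMPLIES true = true
x5 XOR x3 = false XOR false = false
(x5 XOR x3) XOR x5 = false XOR false = false
x2 IMPLIES x5 = true IMPLIES false = false
(x2 IMPLIES x5) IFF x3 = false IFF false = true
((x2 IMPLIES x5) IFF x3) AND x2 = true AND true = true
((x5 XOR x3) XOR x5) IFF (((x2 IMPLIES x5) IFF x3) AND x2) = false IFF true = false
(((x5 XOR ((x3 IFF (x2 IFF x5)) XOR x5)) IMPLIES ((x5 IMPLIES x2) AND x3)) IMPLIES x2) IFF (((x5 XOR x3) XOR x5) IFF (((x2 IMPLIES x5) IFF x3) AND x2)) = true IFF false = false

false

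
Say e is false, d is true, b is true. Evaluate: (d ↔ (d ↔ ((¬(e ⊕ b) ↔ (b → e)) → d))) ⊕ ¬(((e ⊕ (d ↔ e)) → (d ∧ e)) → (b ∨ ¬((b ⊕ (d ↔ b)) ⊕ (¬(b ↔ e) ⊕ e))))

True

e ⊕ b = False ⊕ True = True
¬(e ⊕ b) = ¬True = False
b → e = True → False = False
¬(e ⊕ b) ↔ (b → e) = False ↔ False = True
(¬(e ⊕ b) ↔ (b → e)) → d = True → True = True
d ↔ ((¬(e ⊕ b) ↔ (b → e)) → d) = True ↔ True = True
d ↔ (d ↔ ((¬(e ⊕ b) ↔ (b → e)) → d)) = True ↔ True = True
d ↔ e = True ↔ False = False
e ⊕ (d ↔ e) = False ⊕ False = False
d ∧ e = True ∧ False = False
(e ⊕ (d ↔ e)) → (d ∧ e) = False → False = True
d ↔ b = True ↔ True = True
b ⊕ (d ↔ b) = True ⊕ True = False
b ↔ e = True ↔ False = False
¬(b ↔ e) = ¬False = True
¬(b ↔ e) ⊕ e = True ⊕ False = True
(b ⊕ (d ↔ b)) ⊕ (¬(b ↔ e) ⊕ e) = False ⊕ True = True
¬((b ⊕ (d ↔ b)) ⊕ (¬(b ↔ e) ⊕ e)) = ¬True = False
b ∨ ¬((b ⊕ (d ↔ b)) ⊕ (¬(b ↔ e) ⊕ e)) = True ∨ False = True
((e ⊕ (d ↔ e)) → (d ∧ e)) → (b ∨ ¬((b ⊕ (d ↔ b)) ⊕ (¬(b ↔ e) ⊕ e))) = True → True = True
¬(((e ⊕ (d ↔ e)) → (d ∧ e)) → (b ∨ ¬((b ⊕ (d ↔ b)) ⊕ (¬(b ↔ e) ⊕ e)))) = ¬True = False
(d ↔ (d ↔ ((¬(e ⊕ b) ↔ (b → e)) → d))) ⊕ ¬(((e ⊕ (d ↔ e)) → (d ∧ e)) → (b ∨ ¬((b ⊕ (d ↔ b)) ⊕ (¬(b ↔ e) ⊕ e)))) = True ⊕ False = True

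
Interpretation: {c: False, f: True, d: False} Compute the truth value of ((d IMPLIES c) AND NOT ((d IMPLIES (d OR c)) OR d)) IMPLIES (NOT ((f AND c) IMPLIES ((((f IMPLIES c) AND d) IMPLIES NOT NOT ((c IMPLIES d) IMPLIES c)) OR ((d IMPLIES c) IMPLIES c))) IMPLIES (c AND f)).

True

Substituting c=False, f=True, d=False:
d IMPLIES c = False IMPLIES False = True
d OR c = False OR False = False
d IMPLIES (d OR c) = False IMPLIES False = True
(d IMPLIES (d OR c)) OR d = True OR False = True
NOT ((d IMPLIES (d OR c)) OR d) = NOT True = False
(d IMPLIES c) AND NOT ((d IMPLIES (d OR c)) OR d) = True AND False = False
f AND c = True AND False = False
f IMPLIES c = True IMPLIES False = False
(f IMPLIES c) AND d = False AND False = False
c IMPLIES d = False IMPLIES False = True
(c IMPLIES d) IMPLIES c = True IMPLIES False = False
NOT ((c IMPLIES d) IMPLIES c) = NOT False = True
NOT NOT ((c IMPLIES d) IMPLIES c) = NOT True = False
((f IMPLIES c) AND d) IMPLIES NOT NOT ((c IMPLIES d) IMPLIES c) = False IMPLIES False = True
d IMPLIES c = False IMPLIES False = True
(d IMPLIES c) IMPLIES c = True IMPLIES False = False
(((f IMPLIES c) AND d) IMPLIES NOT NOT ((c IMPLIES d) IMPLIES c)) OR ((d IMPLIES c) IMPLIES c) = True OR False = True
(f AND c) IMPLIES ((((f IMPLIES c) AND d) IMPLIES NOT NOT ((c IMPLIES d) IMPLIES c)) OR ((d IMPLIES c) IMPLIES c)) = False IMPLIES True = True
NOT ((f AND c) IMPLIES ((((f IMPLIES c) AND d) IMPLIES NOT NOT ((c IMPLIES d) IMPLIES c)) OR ((d IMPLIES c) IMPLIES c))) = NOT True = False
c AND f = False AND True = False
NOT ((f AND c) IMPLIES ((((f IMPLIES c) AND d) IMPLIES NOT NOT ((c IMPLIES d) IMPLIES c)) OR ((d IMPLIES c) IMPLIES c))) IMPLIES (c AND f) = False IMPLIES False = True
((d IMPLIES c) AND NOT ((d IMPLIES (d OR c)) OR d)) IMPLIES (NOT ((f AND c) IMPLIES ((((f IMPLIES c) AND d) IMPLIES NOT NOT ((c IMPLIES d) IMPLIES c)) OR ((d IMPLIES c) IMPLIES c))) IMPLIES (c AND f)) = False IMPLIES True = True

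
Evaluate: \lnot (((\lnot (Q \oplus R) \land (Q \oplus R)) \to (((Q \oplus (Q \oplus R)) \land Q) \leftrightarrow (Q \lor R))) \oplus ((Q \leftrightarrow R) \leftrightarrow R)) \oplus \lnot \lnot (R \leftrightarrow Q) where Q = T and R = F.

Q \oplus R = T \oplus F = T
\lnot (Q \oplus R) = \lnot T = F
Q \oplus R = T \oplus F = T
\lnot (Q \oplus R) \land (Q \oplus R) = F \land T = F
Q \oplus R = T \oplus F = T
Q \oplus (Q \oplus R) = T \oplus T = F
(Q \oplus (Q \oplus R)) \land Q = F \land T = F
Q \lor R = T \lor F = T
((Q \oplus (Q \oplus R)) \land Q) \leftrightarrow (Q \lor R) = F \leftrightarrow T = F
(\lnot (Q \oplus R) \land (Q \oplus R)) \to (((Q \oplus (Q \oplus R)) \land Q) \leftrightarrow (Q \lor R)) = F \to F = T
Q \leftrightarrow R = T \leftrightarrow F = F
(Q \leftrightarrow R) \leftrightarrow R = F \leftrightarrow F = T
((\lnot (Q \oplus R) \land (Q \oplus R)) \to (((Q \oplus (Q \oplus R)) \land Q) \leftrightarrow (Q \lor R))) \oplus ((Q \leftrightarrow R) \leftrightarrow R) = T \oplus T = F
\lnot (((\lnot (Q \oplus R) \land (Q \oplus R)) \to (((Q \oplus (Q \oplus R)) \land Q) \leftrightarrow (Q \lor R))) \oplus ((Q \leftrightarrow R) \leftrightarrow R)) = \lnot F = T
R \leftrightarrow Q = F \leftrightarrow T = F
\lnot (R \leftrightarrow Q) = \lnot F = T
\lnot \lnot (R \leftrightarrow Q) = \lnot T = F
\lnot (((\lnot (Q \oplus R) \land (Q \oplus R)) \to (((Q \oplus (Q \oplus R)) \land Q) \leftrightarrow (Q \lor R))) \oplus ((Q \leftrightarrow R) \leftrightarrow R)) \oplus \lnot \lnot (R \leftrightarrow Q) = T \oplus F = T

T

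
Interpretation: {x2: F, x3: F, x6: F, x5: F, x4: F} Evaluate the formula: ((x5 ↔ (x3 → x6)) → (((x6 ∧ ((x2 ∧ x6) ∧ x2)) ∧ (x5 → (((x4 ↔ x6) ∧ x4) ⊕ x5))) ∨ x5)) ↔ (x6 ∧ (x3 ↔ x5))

x3 → x6 = F → F = T
x5 ↔ (x3 → x6) = F ↔ T = F
x2 ∧ x6 = F ∧ F = F
(x2 ∧ x6) ∧ x2 = F ∧ F = F
x6 ∧ ((x2 ∧ x6) ∧ x2) = F ∧ F = F
x4 ↔ x6 = F ↔ F = T
(x4 ↔ x6) ∧ x4 = T ∧ F = F
((x4 ↔ x6) ∧ x4) ⊕ x5 = F ⊕ F = F
x5 → (((x4 ↔ x6) ∧ x4) ⊕ x5) = F → F = T
(x6 ∧ ((x2 ∧ x6) ∧ x2)) ∧ (x5 → (((x4 ↔ x6) ∧ x4) ⊕ x5)) = F ∧ T = F
((x6 ∧ ((x2 ∧ x6) ∧ x2)) ∧ (x5 → (((x4 ↔ x6) ∧ x4) ⊕ x5))) ∨ x5 = F ∨ F = F
(x5 ↔ (x3 → x6)) → (((x6 ∧ ((x2 ∧ x6) ∧ x2)) ∧ (x5 → (((x4 ↔ x6) ∧ x4) ⊕ x5))) ∨ x5) = F → F = T
x3 ↔ x5 = F ↔ F = T
x6 ∧ (x3 ↔ x5) = F ∧ T = F
((x5 ↔ (x3 → x6)) → (((x6 ∧ ((x2 ∧ x6) ∧ x2)) ∧ (x5 → (((x4 ↔ x6) ∧ x4) ⊕ x5))) ∨ x5)) ↔ (x6 ∧ (x3 ↔ x5)) = T ↔ F = F

F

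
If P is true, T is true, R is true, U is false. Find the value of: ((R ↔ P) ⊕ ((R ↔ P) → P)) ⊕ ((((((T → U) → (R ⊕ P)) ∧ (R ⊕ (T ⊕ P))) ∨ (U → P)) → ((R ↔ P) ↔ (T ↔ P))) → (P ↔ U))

False

Substituting P=True, T=True, R=True, U=False:
R ↔ P = True ↔ True = True
R ↔ P = True ↔ True = True
(R ↔ P) → P = True → True = True
(R ↔ P) ⊕ ((R ↔ P) → P) = True ⊕ True = False
T → U = True → False = False
R ⊕ P = True ⊕ True = False
(T → U) → (R ⊕ P) = False → False = True
T ⊕ P = True ⊕ True = False
R ⊕ (T ⊕ P) = True ⊕ False = True
((T → U) → (R ⊕ P)) ∧ (R ⊕ (T ⊕ P)) = True ∧ True = True
U → P = False → True = True
(((T → U) → (R ⊕ P)) ∧ (R ⊕ (T ⊕ P))) ∨ (U → P) = True ∨ True = True
R ↔ P = True ↔ True = True
T ↔ P = True ↔ True = True
(R ↔ P) ↔ (T ↔ P) = True ↔ True = True
((((T → U) → (R ⊕ P)) ∧ (R ⊕ (T ⊕ P))) ∨ (U → P)) → ((R ↔ P) ↔ (T ↔ P)) = True → True = True
P ↔ U = True ↔ False = False
(((((T → U) → (R ⊕ P)) ∧ (R ⊕ (T ⊕ P))) ∨ (U → P)) → ((R ↔ P) ↔ (T ↔ P))) → (P ↔ U) = True → False = False
((R ↔ P) ⊕ ((R ↔ P) → P)) ⊕ ((((((T → U) → (R ⊕ P)) ∧ (R ⊕ (T ⊕ P))) ∨ (U → P)) → ((R ↔ P) ↔ (T ↔ P))) → (P ↔ U)) = False ⊕ False = False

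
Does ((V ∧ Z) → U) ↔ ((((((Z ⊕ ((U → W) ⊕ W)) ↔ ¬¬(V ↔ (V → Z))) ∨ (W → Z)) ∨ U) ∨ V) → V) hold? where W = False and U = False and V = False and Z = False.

V ∧ Z = False ∧ False = False
(V ∧ Z) → U = False → False = True
U → W = False → False = True
(U → W) ⊕ W = True ⊕ False = True
Z ⊕ ((U → W) ⊕ W) = False ⊕ True = True
V → Z = False → False = True
V ↔ (V → Z) = False ↔ True = False
¬(V ↔ (V → Z)) = ¬False = True
¬¬(V ↔ (V → Z)) = ¬True = False
(Z ⊕ ((U → W) ⊕ W)) ↔ ¬¬(V ↔ (V → Z)) = True ↔ False = False
W → Z = False → False = True
((Z ⊕ ((U → W) ⊕ W)) ↔ ¬¬(V ↔ (V → Z))) ∨ (W → Z) = False ∨ True = True
(((Z ⊕ ((U → W) ⊕ W)) ↔ ¬¬(V ↔ (V → Z))) ∨ (W → Z)) ∨ U = True ∨ False = True
((((Z ⊕ ((U → W) ⊕ W)) ↔ ¬¬(V ↔ (V → Z))) ∨ (W → Z)) ∨ U) ∨ V = True ∨ False = True
(((((Z ⊕ ((U → W) ⊕ W)) ↔ ¬¬(V ↔ (V → Z))) ∨ (W → Z)) ∨ U) ∨ V) → V = True → False = False
((V ∧ Z) → U) ↔ ((((((Z ⊕ ((U → W) ⊕ W)) ↔ ¬¬(V ↔ (V → Z))) ∨ (W → Z)) ∨ U) ∨ V) → V) = True ↔ False = False

False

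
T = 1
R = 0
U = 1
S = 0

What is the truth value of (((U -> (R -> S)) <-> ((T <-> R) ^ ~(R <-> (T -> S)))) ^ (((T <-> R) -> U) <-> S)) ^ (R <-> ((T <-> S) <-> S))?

R -> S = 0 -> 0 = 1
U -> (R -> S) = 1 -> 1 = 1
T <-> R = 1 <-> 0 = 0
T -> S = 1 -> 0 = 0
R <-> (T -> S) = 0 <-> 0 = 1
~(R <-> (T -> S)) = ~1 = 0
(T <-> R) ^ ~(R <-> (T -> S)) = 0 ^ 0 = 0
(U -> (R -> S)) <-> ((T <-> R) ^ ~(R <-> (T -> S))) = 1 <-> 0 = 0
T <-> R = 1 <-> 0 = 0
(T <-> R) -> U = 0 -> 1 = 1
((T <-> R) -> U) <-> S = 1 <-> 0 = 0
((U -> (R -> S)) <-> ((T <-> R) ^ ~(R <-> (T -> S)))) ^ (((T <-> R) -> U) <-> S) = 0 ^ 0 = 0
T <-> S = 1 <-> 0 = 0
(T <-> S) <-> S = 0 <-> 0 = 1
R <-> ((T <-> S) <-> S) = 0 <-> 1 = 0
(((U -> (R -> S)) <-> ((T <-> R) ^ ~(R <-> (T -> S)))) ^ (((T <-> R) -> U) <-> S)) ^ (R <-> ((T <-> S) <-> S)) = 0 ^ 0 = 0

0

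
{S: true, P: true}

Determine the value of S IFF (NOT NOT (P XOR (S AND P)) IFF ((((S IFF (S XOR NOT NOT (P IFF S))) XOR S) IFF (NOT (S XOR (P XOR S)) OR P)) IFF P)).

false

Substituting S=true, P=true:
S AND P = true AND true = true
P XOR (S AND P) = true XOR true = false
NOT (P XOR (S AND P)) = NOT false = true
NOT NOT (P XOR (S AND P)) = NOT true = false
P IFF S = true IFF true = true
NOT (P IFF S) = NOT true = false
NOT NOT (P IFF S) = NOT false = true
S XOR NOT NOT (P IFF S) = true XOR true = false
S IFF (S XOR NOT NOT (P IFF S)) = true IFF false = false
(S IFF (S XOR NOT NOT (P IFF S))) XOR S = false XOR true = true
P XOR S = true XOR true = false
S XOR (P XOR S) = true XOR false = true
NOT (S XOR (P XOR S)) = NOT true = false
NOT (S XOR (P XOR S)) OR P = false OR true = true
((S IFF (S XOR NOT NOT (P IFF S))) XOR S) IFF (NOT (S XOR (P XOR S)) OR P) = true IFF true = true
(((S IFF (S XOR NOT NOT (P IFF S))) XOR S) IFF (NOT (S XOR (P XOR S)) OR P)) IFF P = true IFF true = true
NOT NOT (P XOR (S AND P)) IFF ((((S IFF (S XOR NOT NOT (P IFF S))) XOR S) IFF (NOT (S XOR (P XOR S)) OR P)) IFF P) = false IFF true = false
S IFF (NOT NOT (P XOR (S AND P)) IFF ((((S IFF (S XOR NOT NOT (P IFF S))) XOR S) IFF (NOT (S XOR (P XOR S)) OR P)) IFF P)) = true IFF false = false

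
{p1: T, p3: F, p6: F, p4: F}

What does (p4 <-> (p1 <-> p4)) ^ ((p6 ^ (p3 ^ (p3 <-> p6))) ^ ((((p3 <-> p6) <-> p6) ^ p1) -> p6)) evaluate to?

F

Substituting p1=T, p3=F, p6=F, p4=F:
p1 <-> p4 = T <-> F = F
p4 <-> (p1 <-> p4) = F <-> F = T
p3 <-> p6 = F <-> F = T
p3 ^ (p3 <-> p6) = F ^ T = T
p6 ^ (p3 ^ (p3 <-> p6)) = F ^ T = T
p3 <-> p6 = F <-> F = T
(p3 <-> p6) <-> p6 = T <-> F = F
((p3 <-> p6) <-> p6) ^ p1 = F ^ T = T
(((p3 <-> p6) <-> p6) ^ p1) -> p6 = T -> F = F
(p6 ^ (p3 ^ (p3 <-> p6))) ^ ((((p3 <-> p6) <-> p6) ^ p1) -> p6) = T ^ F = T
(p4 <-> (p1 <-> p4)) ^ ((p6 ^ (p3 ^ (p3 <-> p6))) ^ ((((p3 <-> p6) <-> p6) ^ p1) -> p6)) = T ^ T = F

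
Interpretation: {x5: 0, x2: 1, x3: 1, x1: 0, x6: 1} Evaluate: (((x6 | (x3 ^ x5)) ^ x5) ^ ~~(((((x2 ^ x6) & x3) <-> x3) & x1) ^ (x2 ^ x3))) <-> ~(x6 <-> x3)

0

x3 ^ x5 = 1 ^ 0 = 1
x6 | (x3 ^ x5) = 1 | 1 = 1
(x6 | (x3 ^ x5)) ^ x5 = 1 ^ 0 = 1
x2 ^ x6 = 1 ^ 1 = 0
(x2 ^ x6) & x3 = 0 & 1 = 0
((x2 ^ x6) & x3) <-> x3 = 0 <-> 1 = 0
(((x2 ^ x6) & x3) <-> x3) & x1 = 0 & 0 = 0
x2 ^ x3 = 1 ^ 1 = 0
((((x2 ^ x6) & x3) <-> x3) & x1) ^ (x2 ^ x3) = 0 ^ 0 = 0
~(((((x2 ^ x6) & x3) <-> x3) & x1) ^ (x2 ^ x3)) = ~0 = 1
~~(((((x2 ^ x6) & x3) <-> x3) & x1) ^ (x2 ^ x3)) = ~1 = 0
((x6 | (x3 ^ x5)) ^ x5) ^ ~~(((((x2 ^ x6) & x3) <-> x3) & x1) ^ (x2 ^ x3)) = 1 ^ 0 = 1
x6 <-> x3 = 1 <-> 1 = 1
~(x6 <-> x3) = ~1 = 0
(((x6 | (x3 ^ x5)) ^ x5) ^ ~~(((((x2 ^ x6) & x3) <-> x3) & x1) ^ (x2 ^ x3))) <-> ~(x6 <-> x3) = 1 <-> 0 = 0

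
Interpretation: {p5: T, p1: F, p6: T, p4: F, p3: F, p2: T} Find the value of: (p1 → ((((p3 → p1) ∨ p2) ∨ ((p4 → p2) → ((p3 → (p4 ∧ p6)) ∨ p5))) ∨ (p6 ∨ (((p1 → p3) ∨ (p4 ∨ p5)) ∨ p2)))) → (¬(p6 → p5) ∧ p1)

F

p3 → p1 = F → F = T
(p3 → p1) ∨ p2 = T ∨ T = T
p4 → p2 = F → T = T
p4 ∧ p6 = F ∧ T = F
p3 → (p4 ∧ p6) = F → F = T
(p3 → (p4 ∧ p6)) ∨ p5 = T ∨ T = T
(p4 → p2) → ((p3 → (p4 ∧ p6)) ∨ p5) = T → T = T
((p3 → p1) ∨ p2) ∨ ((p4 → p2) → ((p3 → (p4 ∧ p6)) ∨ p5)) = T ∨ T = T
p1 → p3 = F → F = T
p4 ∨ p5 = F ∨ T = T
(p1 → p3) ∨ (p4 ∨ p5) = T ∨ T = T
((p1 → p3) ∨ (p4 ∨ p5)) ∨ p2 = T ∨ T = T
p6 ∨ (((p1 → p3) ∨ (p4 ∨ p5)) ∨ p2) = T ∨ T = T
(((p3 → p1) ∨ p2) ∨ ((p4 → p2) → ((p3 → (p4 ∧ p6)) ∨ p5))) ∨ (p6 ∨ (((p1 → p3) ∨ (p4 ∨ p5)) ∨ p2)) = T ∨ T = T
p1 → ((((p3 → p1) ∨ p2) ∨ ((p4 → p2) → ((p3 → (p4 ∧ p6)) ∨ p5))) ∨ (p6 ∨ (((p1 → p3) ∨ (p4 ∨ p5)) ∨ p2))) = F → T = T
p6 → p5 = T → T = T
¬(p6 → p5) = ¬T = F
¬(p6 → p5) ∧ p1 = F ∧ F = F
(p1 → ((((p3 → p1) ∨ p2) ∨ ((p4 → p2) → ((p3 → (p4 ∧ p6)) ∨ p5))) ∨ (p6 ∨ (((p1 → p3) ∨ (p4 ∨ p5)) ∨ p2)))) → (¬(p6 → p5) ∧ p1) = T → F = F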